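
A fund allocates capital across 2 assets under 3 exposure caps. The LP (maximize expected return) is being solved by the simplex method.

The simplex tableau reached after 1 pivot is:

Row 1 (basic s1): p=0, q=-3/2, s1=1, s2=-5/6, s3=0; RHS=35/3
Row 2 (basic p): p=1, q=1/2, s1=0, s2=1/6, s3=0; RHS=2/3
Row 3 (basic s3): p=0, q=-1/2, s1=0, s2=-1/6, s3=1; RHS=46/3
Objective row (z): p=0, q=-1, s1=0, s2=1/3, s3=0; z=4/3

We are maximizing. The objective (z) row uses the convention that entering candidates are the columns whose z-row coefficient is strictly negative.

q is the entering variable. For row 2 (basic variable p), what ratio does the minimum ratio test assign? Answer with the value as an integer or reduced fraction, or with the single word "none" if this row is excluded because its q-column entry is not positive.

Ratio = RHS / (q entry) = (2/3) / (1/2) = 4/3.

4/3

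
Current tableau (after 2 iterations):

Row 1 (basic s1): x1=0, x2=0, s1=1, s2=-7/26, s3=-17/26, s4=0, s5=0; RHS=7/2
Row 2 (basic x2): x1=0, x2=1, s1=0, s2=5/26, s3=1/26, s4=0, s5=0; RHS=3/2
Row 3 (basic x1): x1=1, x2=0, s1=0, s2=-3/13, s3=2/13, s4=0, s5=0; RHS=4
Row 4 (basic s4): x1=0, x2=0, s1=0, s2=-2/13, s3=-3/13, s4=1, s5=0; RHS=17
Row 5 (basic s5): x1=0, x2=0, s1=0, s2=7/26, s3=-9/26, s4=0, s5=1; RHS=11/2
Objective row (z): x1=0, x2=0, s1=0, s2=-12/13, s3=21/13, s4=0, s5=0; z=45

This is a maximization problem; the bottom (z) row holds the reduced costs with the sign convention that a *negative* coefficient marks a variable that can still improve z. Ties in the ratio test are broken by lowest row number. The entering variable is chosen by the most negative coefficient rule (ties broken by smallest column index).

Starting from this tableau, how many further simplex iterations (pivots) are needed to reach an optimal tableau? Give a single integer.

1

pivot: s2 in, x2 out → z = 261/5
No improving column remains; optimal.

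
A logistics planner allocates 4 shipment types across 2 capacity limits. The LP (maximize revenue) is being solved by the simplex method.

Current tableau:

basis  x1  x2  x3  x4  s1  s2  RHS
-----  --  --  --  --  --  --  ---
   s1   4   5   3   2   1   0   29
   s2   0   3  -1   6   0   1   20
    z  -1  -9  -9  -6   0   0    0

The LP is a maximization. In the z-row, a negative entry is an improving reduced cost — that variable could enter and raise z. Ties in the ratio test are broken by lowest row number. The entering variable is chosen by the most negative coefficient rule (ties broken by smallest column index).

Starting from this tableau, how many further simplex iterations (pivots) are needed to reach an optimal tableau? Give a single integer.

2

pivot: x2 in, s1 out → z = 261/5
pivot: x3 in, x2 out → z = 87
No improving column remains; optimal.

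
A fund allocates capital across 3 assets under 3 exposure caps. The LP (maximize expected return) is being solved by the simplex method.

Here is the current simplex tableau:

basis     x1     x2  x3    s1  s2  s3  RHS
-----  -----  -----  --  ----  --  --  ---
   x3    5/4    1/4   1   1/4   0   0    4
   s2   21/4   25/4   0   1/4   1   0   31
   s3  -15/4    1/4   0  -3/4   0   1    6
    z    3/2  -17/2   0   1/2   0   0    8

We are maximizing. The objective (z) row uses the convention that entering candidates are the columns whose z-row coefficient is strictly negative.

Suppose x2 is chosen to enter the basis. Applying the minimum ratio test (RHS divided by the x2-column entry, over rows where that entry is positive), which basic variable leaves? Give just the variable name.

s2

Ratios: row 1 (x3): 4/(1/4) = 16; row 2 (s2): 31/(25/4) = 124/25; row 3 (s3): 6/(1/4) = 24.
Minimum ratio 124/25 is in the s2 row, so s2 leaves.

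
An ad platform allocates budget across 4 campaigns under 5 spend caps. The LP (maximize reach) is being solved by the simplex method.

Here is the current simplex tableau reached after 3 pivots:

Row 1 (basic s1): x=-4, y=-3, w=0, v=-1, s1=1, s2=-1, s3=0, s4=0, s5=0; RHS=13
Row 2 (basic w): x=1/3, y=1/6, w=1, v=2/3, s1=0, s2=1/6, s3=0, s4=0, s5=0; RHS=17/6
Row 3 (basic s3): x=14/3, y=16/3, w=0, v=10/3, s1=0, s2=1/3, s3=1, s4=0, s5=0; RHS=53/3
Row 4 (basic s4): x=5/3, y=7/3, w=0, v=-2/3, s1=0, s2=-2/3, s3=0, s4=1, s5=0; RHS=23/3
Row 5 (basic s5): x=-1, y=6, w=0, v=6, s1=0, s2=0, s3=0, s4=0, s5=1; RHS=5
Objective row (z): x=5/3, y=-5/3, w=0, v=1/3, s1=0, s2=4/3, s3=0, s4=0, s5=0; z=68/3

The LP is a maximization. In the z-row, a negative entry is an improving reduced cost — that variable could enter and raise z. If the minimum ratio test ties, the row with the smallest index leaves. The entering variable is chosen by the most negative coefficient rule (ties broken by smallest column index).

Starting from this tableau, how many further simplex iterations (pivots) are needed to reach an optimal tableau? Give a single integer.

1

pivot: y in, s5 out → z = 433/18
No improving column remains; optimal.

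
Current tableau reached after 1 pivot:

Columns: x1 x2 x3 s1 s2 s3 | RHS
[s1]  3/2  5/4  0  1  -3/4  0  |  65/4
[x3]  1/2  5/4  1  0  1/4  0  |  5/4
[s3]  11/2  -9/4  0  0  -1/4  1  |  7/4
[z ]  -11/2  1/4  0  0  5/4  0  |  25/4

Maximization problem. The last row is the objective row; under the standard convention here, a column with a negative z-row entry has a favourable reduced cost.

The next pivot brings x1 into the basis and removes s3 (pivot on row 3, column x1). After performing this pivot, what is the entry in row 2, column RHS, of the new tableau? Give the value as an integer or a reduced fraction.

Pivot element is row 3, column x1: 11/2.
Normalize row 3: new (row 3, RHS) = (7/4)/(11/2) = 7/22.
row 2 ← row 2 − (1/2)·(new row 3): 5/4 − (1/2)·(7/22) = 12/11.

12/11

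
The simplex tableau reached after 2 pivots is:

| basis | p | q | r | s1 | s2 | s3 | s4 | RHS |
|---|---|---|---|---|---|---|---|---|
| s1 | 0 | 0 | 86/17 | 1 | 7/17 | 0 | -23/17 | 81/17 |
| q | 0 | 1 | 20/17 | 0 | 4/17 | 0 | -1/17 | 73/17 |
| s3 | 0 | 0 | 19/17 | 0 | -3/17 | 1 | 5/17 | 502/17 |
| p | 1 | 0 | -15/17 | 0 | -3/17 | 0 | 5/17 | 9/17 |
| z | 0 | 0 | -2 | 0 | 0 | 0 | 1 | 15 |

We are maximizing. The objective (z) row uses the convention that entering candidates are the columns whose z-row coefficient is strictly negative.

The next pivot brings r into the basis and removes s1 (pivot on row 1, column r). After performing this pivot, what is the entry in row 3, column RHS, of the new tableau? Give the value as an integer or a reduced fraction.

2449/86

Pivot element is row 1, column r: 86/17.
Normalize row 1: new (row 1, RHS) = (81/17)/(86/17) = 81/86.
row 3 ← row 3 − (19/17)·(new row 1): 502/17 − (19/17)·(81/86) = 2449/86.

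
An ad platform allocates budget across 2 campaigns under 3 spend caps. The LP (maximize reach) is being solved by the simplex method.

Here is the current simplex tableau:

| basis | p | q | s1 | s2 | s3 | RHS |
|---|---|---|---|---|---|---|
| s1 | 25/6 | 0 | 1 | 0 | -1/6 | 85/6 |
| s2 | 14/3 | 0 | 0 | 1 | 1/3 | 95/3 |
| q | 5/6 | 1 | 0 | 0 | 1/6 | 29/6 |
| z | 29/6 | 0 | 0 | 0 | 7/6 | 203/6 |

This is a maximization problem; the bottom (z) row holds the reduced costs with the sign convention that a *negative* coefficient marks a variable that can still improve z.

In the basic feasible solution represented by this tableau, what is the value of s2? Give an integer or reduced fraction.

s2 is basic (row 2); its value is the RHS of that row: 95/3.

95/3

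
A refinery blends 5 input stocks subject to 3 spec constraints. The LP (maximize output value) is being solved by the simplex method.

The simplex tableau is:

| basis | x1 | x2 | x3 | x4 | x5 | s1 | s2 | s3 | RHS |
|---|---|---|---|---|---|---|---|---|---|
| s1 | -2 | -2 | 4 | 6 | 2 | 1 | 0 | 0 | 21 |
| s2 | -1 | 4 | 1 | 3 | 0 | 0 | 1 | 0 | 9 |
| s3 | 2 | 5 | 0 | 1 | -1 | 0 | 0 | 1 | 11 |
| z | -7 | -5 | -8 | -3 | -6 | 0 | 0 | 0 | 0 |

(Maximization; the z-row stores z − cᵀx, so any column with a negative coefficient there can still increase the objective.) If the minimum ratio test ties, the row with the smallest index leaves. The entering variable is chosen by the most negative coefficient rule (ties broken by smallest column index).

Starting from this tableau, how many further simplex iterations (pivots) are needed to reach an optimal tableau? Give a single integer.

pivot: x3 in, s1 out → z = 42
pivot: x1 in, s3 out → z = 205/2
pivot: x5 in, x3 out → z = 685/2
No improving column remains; optimal.

3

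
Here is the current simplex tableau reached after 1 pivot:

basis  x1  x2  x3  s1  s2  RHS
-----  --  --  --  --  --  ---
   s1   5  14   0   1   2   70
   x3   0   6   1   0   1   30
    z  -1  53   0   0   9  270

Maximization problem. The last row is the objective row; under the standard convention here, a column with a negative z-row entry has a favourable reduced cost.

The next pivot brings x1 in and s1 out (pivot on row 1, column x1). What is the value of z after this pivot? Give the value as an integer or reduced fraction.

Minimum ratio for x1: 70/5 = 14.
z changes by −(z-row coeff of x1)·ratio = −(-1)·14 = 14.
New z = 270 + 14 = 284.

284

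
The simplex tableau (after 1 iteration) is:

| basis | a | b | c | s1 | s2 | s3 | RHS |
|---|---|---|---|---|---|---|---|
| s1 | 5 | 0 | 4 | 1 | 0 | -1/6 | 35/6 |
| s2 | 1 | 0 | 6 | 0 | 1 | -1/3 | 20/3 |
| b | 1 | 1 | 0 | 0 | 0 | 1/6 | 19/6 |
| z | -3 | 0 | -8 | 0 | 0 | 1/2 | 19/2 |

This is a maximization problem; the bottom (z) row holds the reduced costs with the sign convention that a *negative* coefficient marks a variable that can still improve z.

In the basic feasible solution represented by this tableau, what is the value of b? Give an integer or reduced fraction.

19/6

b is basic (row 3); its value is the RHS of that row: 19/6.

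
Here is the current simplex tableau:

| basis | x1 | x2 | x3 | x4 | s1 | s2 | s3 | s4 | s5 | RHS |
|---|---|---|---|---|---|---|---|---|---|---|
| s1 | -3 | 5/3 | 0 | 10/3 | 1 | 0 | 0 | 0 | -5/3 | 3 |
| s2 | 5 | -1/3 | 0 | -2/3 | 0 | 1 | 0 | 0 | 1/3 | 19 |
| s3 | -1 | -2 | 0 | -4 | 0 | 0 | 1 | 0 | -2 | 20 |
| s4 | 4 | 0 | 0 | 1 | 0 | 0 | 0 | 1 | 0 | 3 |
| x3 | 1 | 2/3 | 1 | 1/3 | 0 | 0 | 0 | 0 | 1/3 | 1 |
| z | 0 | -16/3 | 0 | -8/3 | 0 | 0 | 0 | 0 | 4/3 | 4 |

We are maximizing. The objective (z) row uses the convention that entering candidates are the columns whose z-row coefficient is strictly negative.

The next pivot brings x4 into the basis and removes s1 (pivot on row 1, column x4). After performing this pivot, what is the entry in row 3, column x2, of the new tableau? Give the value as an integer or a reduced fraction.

0

Pivot element is row 1, column x4: 10/3.
Normalize row 1: new (row 1, x2) = (5/3)/(10/3) = 1/2.
row 3 ← row 3 − (-4)·(new row 1): -2 − (-4)·(1/2) = 0.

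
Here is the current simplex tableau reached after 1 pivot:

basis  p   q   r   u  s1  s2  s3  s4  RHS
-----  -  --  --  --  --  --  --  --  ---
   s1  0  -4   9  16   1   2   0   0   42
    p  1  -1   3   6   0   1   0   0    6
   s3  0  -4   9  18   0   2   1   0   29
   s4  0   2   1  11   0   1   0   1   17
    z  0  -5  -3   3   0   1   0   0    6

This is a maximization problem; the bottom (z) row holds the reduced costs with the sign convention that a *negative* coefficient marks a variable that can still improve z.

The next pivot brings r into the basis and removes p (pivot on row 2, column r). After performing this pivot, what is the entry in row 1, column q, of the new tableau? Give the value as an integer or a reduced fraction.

-1

Pivot element is row 2, column r: 3.
Normalize row 2: new (row 2, q) = (-1)/3 = -1/3.
row 1 ← row 1 − 9·(new row 2): -4 − 9·(-1/3) = -1.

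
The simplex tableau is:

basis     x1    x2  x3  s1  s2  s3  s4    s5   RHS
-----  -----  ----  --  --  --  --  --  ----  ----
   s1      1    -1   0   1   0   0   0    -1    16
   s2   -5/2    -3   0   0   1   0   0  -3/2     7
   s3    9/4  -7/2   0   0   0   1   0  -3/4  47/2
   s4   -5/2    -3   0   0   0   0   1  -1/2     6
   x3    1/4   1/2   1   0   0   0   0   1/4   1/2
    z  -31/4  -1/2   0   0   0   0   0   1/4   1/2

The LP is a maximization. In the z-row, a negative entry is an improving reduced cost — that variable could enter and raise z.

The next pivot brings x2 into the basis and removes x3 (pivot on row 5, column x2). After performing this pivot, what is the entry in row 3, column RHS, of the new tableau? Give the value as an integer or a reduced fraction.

27

Pivot element is row 5, column x2: 1/2.
Normalize row 5: new (row 5, RHS) = (1/2)/(1/2) = 1.
row 3 ← row 3 − (-7/2)·(new row 5): 47/2 − (-7/2)·1 = 27.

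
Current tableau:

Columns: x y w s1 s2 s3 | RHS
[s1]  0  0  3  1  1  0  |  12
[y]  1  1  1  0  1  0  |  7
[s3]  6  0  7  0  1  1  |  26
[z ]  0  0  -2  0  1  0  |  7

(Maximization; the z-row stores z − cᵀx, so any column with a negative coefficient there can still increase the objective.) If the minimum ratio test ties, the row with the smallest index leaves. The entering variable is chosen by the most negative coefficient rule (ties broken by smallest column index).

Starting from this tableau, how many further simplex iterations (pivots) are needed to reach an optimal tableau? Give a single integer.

1

pivot: w in, s3 out → z = 101/7
No improving column remains; optimal.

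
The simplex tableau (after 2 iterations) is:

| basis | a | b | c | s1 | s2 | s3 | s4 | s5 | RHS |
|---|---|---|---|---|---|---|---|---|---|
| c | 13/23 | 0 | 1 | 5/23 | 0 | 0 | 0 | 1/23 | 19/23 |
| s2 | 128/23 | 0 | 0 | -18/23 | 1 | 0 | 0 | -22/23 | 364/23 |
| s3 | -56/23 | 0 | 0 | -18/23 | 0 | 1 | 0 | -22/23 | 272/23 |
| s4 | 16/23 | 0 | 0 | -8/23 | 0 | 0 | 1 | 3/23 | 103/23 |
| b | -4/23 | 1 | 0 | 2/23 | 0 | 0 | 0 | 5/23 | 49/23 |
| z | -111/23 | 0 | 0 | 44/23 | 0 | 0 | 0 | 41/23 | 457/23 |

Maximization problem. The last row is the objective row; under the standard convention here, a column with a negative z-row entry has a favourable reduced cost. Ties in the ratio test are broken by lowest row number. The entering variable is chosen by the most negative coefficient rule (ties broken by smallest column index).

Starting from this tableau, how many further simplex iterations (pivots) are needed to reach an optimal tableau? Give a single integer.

pivot: a in, c out → z = 350/13
No improving column remains; optimal.

1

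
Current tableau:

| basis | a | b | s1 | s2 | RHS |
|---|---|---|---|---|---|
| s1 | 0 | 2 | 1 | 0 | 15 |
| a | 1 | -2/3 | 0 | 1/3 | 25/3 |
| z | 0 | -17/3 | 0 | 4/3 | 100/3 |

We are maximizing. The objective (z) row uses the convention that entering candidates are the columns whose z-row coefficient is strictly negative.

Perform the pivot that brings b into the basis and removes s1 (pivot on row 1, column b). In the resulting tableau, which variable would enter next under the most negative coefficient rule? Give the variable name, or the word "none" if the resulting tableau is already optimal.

none

Pivot element 2. New z-row = old z-row − (-17/3)·(row 1/2).
Updated z-row coefficients: a: 0, b: 0, s1: 17/6, s2: 4/3.
No coefficient is strictly negative; the tableau after this pivot is optimal.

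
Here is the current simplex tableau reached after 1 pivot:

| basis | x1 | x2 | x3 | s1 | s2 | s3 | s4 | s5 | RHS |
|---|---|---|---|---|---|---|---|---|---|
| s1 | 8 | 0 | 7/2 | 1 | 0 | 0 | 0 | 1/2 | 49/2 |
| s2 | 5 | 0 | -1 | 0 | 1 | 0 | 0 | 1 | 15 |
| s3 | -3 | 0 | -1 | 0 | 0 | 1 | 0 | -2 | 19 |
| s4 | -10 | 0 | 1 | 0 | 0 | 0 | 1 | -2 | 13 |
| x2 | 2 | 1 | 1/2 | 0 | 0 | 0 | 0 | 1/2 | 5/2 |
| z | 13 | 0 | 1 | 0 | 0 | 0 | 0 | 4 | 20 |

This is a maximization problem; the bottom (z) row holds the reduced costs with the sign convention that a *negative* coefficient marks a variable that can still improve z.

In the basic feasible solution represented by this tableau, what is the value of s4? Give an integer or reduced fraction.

13

s4 is basic (row 4); its value is the RHS of that row: 13.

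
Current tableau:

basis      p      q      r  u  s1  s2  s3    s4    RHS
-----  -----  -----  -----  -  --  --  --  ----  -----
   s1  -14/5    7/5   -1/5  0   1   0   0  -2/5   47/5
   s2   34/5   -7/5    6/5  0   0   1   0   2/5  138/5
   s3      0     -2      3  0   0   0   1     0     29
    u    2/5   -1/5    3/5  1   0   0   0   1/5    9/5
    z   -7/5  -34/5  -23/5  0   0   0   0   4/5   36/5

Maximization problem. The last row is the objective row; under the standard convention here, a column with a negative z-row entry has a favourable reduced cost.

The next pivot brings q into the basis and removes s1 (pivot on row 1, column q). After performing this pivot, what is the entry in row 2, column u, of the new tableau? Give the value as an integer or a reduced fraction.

0

Pivot element is row 1, column q: 7/5.
Normalize row 1: new (row 1, u) = 0/(7/5) = 0.
row 2 ← row 2 − (-7/5)·(new row 1): 0 − (-7/5)·0 = 0.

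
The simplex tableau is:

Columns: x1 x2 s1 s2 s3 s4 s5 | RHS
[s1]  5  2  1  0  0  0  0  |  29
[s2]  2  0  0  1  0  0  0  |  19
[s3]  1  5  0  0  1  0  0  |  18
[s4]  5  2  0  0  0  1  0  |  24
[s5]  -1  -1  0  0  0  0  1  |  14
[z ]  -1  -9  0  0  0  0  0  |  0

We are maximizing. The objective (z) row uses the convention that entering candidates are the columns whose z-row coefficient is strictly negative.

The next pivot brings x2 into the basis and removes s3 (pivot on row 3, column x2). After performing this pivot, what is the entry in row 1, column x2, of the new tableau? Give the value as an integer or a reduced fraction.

Pivot element is row 3, column x2: 5.
Normalize row 3: new (row 3, x2) = 5/5 = 1.
row 1 ← row 1 − 2·(new row 3): 2 − 2·1 = 0.

0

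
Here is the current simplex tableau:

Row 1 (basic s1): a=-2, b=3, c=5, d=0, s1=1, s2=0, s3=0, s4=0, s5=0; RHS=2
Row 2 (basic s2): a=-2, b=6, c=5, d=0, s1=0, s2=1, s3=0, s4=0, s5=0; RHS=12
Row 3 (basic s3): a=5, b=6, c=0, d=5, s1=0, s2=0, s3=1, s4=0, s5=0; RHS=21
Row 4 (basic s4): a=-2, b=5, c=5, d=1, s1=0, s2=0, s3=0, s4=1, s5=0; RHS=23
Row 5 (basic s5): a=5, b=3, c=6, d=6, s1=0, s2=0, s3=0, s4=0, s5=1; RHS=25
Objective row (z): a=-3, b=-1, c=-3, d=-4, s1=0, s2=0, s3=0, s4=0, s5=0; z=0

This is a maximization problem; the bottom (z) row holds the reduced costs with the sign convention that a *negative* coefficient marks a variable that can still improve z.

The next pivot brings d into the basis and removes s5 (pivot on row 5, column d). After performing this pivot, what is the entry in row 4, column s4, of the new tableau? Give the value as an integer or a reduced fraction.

Pivot element is row 5, column d: 6.
Normalize row 5: new (row 5, s4) = 0/6 = 0.
row 4 ← row 4 − 1·(new row 5): 1 − 1·0 = 1.

1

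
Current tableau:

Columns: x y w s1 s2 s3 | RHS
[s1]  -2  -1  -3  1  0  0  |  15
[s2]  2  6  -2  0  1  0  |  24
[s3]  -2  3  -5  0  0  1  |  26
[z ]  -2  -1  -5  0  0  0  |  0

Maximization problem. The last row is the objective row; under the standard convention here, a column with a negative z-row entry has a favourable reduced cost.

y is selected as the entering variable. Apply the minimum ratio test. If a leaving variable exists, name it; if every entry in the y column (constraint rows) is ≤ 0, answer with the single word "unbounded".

Ratios: row 1 (s1): entry -1 ≤ 0, skip; row 2 (s2): 24/6 = 4; row 3 (s3): 26/3 = 26/3.
Minimum ratio is in the s2 row, so s2 leaves.

s2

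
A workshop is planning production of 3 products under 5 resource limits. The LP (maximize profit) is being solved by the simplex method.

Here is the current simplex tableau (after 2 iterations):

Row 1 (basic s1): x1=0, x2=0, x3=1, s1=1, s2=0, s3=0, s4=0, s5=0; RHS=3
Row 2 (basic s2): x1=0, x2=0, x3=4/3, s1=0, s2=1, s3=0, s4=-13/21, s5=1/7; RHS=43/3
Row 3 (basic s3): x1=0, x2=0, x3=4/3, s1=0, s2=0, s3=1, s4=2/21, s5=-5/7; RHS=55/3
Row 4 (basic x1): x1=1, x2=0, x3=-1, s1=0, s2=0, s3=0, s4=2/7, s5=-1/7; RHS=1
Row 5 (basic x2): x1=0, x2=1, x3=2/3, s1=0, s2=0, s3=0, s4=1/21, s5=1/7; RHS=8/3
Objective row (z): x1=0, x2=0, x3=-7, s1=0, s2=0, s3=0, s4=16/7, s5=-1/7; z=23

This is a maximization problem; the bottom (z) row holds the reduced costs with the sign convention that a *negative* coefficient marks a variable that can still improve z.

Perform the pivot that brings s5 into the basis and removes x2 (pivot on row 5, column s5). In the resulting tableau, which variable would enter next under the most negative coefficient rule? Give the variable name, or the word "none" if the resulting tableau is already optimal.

x3

Pivot element 1/7. New z-row = old z-row − (-1/7)·(row 5/(1/7)).
Updated z-row coefficients: x1: 0, x2: 1, x3: -19/3, s1: 0, s2: 0, s3: 0, s4: 7/3, s5: 0.
The most negative is -19/3 in column x3, so x3 would enter next.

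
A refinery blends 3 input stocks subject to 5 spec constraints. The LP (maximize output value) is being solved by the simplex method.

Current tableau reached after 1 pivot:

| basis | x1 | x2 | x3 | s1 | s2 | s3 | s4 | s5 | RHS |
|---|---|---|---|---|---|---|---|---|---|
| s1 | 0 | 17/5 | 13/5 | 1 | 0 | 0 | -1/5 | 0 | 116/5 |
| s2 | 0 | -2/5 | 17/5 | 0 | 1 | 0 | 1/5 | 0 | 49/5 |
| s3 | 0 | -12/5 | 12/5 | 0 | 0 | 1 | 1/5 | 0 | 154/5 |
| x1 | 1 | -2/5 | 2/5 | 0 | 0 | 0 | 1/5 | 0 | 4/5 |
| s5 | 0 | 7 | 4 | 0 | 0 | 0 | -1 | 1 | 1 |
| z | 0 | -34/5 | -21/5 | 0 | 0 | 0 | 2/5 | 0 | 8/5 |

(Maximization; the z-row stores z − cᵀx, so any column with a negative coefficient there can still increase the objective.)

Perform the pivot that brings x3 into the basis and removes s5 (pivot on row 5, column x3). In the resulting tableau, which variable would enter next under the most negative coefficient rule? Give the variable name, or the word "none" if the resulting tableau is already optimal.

s4

Pivot element 4. New z-row = old z-row − (-21/5)·(row 5/4).
Updated z-row coefficients: x1: 0, x2: 11/20, x3: 0, s1: 0, s2: 0, s3: 0, s4: -13/20, s5: 21/20.
The most negative is -13/20 in column s4, so s4 would enter next.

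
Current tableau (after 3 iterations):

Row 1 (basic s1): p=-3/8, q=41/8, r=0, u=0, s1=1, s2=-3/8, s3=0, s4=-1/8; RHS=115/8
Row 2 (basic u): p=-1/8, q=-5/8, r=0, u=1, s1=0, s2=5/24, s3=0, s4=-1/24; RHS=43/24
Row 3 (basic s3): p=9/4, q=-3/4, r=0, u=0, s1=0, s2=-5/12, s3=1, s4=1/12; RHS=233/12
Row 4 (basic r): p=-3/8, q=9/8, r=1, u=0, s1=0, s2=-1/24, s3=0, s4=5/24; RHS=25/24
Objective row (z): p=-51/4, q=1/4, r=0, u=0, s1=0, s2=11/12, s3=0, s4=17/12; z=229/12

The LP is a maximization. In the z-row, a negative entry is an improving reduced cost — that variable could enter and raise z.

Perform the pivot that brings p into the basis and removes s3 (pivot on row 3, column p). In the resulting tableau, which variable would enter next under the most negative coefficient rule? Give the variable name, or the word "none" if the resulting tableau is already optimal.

q

Pivot element 9/4. New z-row = old z-row − (-51/4)·(row 3/(9/4)).
Updated z-row coefficients: p: 0, q: -4, r: 0, u: 0, s1: 0, s2: -13/9, s3: 17/3, s4: 17/9.
The most negative is -4 in column q, so q would enter next.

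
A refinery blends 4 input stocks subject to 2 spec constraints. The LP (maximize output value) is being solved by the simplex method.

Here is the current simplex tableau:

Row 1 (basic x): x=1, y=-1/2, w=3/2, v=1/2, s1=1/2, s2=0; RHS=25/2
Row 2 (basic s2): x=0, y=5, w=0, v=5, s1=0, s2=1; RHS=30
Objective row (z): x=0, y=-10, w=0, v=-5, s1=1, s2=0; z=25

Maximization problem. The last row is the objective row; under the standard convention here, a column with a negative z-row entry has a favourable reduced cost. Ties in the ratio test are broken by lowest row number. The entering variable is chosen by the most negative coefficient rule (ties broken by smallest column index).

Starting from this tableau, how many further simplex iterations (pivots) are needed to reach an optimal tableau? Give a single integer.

1

pivot: y in, s2 out → z = 85
No improving column remains; optimal.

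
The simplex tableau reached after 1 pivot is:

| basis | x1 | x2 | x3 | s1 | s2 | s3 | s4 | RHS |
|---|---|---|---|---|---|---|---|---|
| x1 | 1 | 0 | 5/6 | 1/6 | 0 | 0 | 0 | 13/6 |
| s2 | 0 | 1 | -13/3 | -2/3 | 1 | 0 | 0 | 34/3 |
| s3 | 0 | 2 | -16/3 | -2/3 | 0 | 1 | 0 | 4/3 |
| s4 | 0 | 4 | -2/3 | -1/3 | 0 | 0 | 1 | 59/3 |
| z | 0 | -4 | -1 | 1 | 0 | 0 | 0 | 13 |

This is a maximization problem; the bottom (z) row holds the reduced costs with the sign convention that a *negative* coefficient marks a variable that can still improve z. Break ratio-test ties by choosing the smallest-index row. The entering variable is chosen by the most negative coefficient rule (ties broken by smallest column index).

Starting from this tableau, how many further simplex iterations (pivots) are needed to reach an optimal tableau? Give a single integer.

3

pivot: x2 in, s3 out → z = 47/3
pivot: x3 in, s4 out → z = 71/2
pivot: s3 in, x1 out → z = 37
No improving column remains; optimal.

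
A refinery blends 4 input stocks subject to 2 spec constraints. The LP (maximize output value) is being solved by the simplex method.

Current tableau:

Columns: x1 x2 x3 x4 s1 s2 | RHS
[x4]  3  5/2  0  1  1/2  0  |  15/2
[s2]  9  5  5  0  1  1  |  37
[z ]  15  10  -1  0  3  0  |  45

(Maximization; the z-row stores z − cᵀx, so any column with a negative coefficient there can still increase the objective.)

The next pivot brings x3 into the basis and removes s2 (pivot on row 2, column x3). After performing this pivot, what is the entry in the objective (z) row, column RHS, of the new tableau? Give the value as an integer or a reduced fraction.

Pivot element is row 2, column x3: 5.
Normalize row 2: new (row 2, RHS) = 37/5 = 37/5.
z-row ← z-row − (-1)·(new row 2): 45 − (-1)·(37/5) = 262/5.

262/5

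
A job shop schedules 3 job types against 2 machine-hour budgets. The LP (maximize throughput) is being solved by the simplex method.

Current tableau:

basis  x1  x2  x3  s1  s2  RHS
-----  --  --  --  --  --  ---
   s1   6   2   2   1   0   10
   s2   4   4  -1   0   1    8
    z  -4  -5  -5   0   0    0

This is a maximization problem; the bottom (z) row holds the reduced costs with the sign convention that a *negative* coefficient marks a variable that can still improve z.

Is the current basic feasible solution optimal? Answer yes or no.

no

Column x1 has objective-row coefficient -4, which is negative; an improving pivot exists, so not yet optimal.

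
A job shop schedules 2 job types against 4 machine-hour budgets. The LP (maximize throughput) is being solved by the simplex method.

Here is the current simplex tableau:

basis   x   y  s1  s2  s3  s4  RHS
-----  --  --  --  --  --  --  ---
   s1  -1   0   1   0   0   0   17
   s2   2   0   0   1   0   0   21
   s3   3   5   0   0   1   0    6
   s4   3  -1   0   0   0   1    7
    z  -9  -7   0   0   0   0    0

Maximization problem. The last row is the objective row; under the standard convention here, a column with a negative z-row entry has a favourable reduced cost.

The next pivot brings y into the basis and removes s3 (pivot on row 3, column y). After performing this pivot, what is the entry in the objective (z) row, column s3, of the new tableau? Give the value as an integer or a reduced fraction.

7/5

Pivot element is row 3, column y: 5.
Normalize row 3: new (row 3, s3) = 1/5 = 1/5.
z-row ← z-row − (-7)·(new row 3): 0 − (-7)·(1/5) = 7/5.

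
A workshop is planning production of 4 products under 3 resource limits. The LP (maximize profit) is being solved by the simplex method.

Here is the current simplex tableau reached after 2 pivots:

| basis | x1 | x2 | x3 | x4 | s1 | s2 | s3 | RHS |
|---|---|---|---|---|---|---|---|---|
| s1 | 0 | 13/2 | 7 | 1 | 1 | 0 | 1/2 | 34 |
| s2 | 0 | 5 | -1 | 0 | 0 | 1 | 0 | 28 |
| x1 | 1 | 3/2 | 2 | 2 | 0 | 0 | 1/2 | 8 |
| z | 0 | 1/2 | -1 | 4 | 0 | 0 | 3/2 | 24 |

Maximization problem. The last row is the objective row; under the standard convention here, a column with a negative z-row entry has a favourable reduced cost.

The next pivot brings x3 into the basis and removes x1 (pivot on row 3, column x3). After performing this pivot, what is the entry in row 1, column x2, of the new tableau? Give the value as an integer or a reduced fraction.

Pivot element is row 3, column x3: 2.
Normalize row 3: new (row 3, x2) = (3/2)/2 = 3/4.
row 1 ← row 1 − 7·(new row 3): 13/2 − 7·(3/4) = 5/4.

5/4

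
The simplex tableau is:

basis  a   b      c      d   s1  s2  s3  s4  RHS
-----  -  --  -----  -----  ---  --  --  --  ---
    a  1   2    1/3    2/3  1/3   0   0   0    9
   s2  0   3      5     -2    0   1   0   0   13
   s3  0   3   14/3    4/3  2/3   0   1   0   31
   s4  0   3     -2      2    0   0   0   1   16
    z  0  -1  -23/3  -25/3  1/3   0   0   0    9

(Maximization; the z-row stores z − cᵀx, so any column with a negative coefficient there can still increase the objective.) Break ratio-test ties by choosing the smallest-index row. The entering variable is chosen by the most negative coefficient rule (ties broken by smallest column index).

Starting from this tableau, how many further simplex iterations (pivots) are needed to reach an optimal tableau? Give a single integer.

pivot: d in, s4 out → z = 227/3
pivot: c in, s3 out → z = 1169/9
No improving column remains; optimal.

2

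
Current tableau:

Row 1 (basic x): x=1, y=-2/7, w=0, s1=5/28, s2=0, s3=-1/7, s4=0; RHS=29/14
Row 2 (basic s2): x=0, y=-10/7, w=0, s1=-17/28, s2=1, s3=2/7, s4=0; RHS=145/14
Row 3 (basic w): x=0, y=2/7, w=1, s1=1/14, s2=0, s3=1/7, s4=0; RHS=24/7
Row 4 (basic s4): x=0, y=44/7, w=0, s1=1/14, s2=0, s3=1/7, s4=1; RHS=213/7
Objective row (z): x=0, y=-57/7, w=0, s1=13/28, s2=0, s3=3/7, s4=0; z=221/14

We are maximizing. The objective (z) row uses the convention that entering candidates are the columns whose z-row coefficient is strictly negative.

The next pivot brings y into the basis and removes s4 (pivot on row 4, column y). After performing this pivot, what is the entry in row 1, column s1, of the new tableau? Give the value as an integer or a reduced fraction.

2/11

Pivot element is row 4, column y: 44/7.
Normalize row 4: new (row 4, s1) = (1/14)/(44/7) = 1/88.
row 1 ← row 1 − (-2/7)·(new row 4): 5/28 − (-2/7)·(1/88) = 2/11.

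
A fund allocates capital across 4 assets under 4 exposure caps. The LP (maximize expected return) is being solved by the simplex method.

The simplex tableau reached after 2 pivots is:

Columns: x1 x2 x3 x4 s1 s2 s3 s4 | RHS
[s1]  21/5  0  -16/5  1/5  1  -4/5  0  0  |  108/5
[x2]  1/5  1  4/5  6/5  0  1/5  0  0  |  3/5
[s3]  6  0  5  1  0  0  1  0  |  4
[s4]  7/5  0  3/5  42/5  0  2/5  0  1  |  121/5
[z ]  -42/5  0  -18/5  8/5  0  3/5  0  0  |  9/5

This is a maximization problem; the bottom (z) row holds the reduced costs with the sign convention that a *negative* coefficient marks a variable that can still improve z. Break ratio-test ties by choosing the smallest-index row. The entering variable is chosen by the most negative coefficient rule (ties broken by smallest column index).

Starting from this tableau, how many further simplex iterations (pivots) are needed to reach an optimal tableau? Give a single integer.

pivot: x1 in, s3 out → z = 37/5
No improving column remains; optimal.

1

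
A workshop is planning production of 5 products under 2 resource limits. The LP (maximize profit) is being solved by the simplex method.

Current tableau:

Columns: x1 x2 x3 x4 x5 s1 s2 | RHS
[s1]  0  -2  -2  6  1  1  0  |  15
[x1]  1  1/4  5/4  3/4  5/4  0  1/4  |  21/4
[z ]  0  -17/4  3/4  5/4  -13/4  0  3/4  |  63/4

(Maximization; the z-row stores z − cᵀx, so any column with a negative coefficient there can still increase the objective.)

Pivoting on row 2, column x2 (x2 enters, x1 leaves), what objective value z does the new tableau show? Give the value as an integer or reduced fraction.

105

Minimum ratio for x2: (21/4)/(1/4) = 21.
z changes by −(z-row coeff of x2)·ratio = −(-17/4)·21 = 357/4.
New z = 63/4 + (357/4) = 105.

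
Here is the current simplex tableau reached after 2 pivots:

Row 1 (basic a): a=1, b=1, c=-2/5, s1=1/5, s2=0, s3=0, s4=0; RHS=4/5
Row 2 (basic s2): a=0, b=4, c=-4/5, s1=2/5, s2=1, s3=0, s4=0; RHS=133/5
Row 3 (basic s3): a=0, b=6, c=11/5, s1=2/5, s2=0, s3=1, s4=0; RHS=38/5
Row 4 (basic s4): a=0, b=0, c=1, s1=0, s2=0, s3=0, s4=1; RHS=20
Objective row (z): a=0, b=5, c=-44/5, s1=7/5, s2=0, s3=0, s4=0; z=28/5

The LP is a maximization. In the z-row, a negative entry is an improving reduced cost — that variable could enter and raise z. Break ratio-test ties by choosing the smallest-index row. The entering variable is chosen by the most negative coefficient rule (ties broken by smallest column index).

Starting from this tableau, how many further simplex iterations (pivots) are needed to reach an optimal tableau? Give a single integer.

1

pivot: c in, s3 out → z = 36
No improving column remains; optimal.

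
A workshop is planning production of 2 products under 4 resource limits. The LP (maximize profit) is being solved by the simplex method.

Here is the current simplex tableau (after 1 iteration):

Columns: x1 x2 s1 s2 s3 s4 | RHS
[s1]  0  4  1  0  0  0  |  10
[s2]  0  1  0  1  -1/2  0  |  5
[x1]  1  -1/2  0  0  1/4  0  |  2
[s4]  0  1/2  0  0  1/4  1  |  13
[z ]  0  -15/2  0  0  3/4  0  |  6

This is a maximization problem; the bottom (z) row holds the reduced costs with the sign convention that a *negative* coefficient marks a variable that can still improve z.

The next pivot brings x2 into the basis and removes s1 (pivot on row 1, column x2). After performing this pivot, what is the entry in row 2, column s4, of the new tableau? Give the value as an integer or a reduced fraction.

Pivot element is row 1, column x2: 4.
Normalize row 1: new (row 1, s4) = 0/4 = 0.
row 2 ← row 2 − 1·(new row 1): 0 − 1·0 = 0.

0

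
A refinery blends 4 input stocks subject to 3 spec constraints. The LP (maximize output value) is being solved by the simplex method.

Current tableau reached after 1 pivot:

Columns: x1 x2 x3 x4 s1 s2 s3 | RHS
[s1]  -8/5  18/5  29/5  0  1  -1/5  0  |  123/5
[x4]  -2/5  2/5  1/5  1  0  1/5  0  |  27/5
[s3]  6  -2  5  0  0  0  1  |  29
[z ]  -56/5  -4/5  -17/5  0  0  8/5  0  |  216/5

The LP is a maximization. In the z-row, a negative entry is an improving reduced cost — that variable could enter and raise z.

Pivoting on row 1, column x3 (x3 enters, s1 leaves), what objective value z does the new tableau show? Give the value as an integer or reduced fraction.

Minimum ratio for x3: (123/5)/(29/5) = 123/29.
z changes by −(z-row coeff of x3)·ratio = −(-17/5)·(123/29) = 2091/145.
New z = 216/5 + (2091/145) = 1671/29.

1671/29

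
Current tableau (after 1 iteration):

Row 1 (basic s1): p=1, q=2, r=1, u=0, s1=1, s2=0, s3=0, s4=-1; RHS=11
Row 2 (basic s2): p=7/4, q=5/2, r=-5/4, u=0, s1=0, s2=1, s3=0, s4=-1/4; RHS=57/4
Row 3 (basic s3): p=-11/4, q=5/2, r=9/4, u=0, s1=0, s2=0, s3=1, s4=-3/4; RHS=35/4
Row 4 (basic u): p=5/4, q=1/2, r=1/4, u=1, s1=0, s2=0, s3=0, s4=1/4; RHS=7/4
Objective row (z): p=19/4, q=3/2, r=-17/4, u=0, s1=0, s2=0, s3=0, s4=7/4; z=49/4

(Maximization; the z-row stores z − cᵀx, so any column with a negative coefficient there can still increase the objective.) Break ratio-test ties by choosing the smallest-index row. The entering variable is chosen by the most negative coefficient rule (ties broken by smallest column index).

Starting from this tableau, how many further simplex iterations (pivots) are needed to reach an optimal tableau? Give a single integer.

2

pivot: r in, s3 out → z = 259/9
pivot: p in, u out → z = 29
No improving column remains; optimal.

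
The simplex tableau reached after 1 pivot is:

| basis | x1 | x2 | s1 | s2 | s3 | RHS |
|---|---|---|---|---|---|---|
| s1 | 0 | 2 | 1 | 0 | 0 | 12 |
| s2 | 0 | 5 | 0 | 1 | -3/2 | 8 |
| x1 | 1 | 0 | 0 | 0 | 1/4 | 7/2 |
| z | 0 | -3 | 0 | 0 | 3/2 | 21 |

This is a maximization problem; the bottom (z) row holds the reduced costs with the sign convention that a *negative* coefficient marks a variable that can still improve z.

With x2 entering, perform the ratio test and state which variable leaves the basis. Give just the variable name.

Ratios: row 1 (s1): 12/2 = 6; row 2 (s2): 8/5 = 8/5; row 3 (x1): entry 0 ≤ 0, skip.
Minimum ratio 8/5 is in the s2 row, so s2 leaves.

s2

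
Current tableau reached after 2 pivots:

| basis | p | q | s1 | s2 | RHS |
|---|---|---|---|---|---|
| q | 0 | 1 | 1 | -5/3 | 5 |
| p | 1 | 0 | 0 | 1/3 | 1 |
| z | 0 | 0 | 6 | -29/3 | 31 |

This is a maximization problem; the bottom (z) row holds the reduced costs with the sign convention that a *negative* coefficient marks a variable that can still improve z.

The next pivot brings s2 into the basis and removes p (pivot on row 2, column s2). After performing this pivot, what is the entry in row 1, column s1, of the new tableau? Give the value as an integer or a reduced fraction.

Pivot element is row 2, column s2: 1/3.
Normalize row 2: new (row 2, s1) = 0/(1/3) = 0.
row 1 ← row 1 − (-5/3)·(new row 2): 1 − (-5/3)·0 = 1.

1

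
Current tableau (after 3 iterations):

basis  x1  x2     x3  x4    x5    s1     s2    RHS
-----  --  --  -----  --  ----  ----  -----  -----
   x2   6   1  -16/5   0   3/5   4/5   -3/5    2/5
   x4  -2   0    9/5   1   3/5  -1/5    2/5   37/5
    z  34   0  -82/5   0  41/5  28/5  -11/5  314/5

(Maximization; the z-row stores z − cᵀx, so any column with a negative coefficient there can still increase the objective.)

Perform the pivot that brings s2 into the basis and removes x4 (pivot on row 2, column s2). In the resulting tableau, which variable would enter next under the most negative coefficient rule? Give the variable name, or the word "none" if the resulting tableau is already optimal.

x3

Pivot element 2/5. New z-row = old z-row − (-11/5)·(row 2/(2/5)).
Updated z-row coefficients: x1: 23, x2: 0, x3: -13/2, x4: 11/2, x5: 23/2, s1: 9/2, s2: 0.
The most negative is -13/2 in column x3, so x3 would enter next.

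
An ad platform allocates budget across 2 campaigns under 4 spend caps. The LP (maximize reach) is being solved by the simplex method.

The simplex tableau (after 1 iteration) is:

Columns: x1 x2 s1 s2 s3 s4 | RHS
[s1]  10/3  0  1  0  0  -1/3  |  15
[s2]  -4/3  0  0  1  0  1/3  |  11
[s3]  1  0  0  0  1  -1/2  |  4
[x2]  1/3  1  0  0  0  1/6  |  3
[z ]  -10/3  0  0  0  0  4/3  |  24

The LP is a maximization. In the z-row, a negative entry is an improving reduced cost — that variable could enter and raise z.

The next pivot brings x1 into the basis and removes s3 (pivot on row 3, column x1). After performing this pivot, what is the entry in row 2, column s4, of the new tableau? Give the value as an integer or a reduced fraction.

-1/3

Pivot element is row 3, column x1: 1.
Normalize row 3: new (row 3, s4) = (-1/2)/1 = -1/2.
row 2 ← row 2 − (-4/3)·(new row 3): 1/3 − (-4/3)·(-1/2) = -1/3.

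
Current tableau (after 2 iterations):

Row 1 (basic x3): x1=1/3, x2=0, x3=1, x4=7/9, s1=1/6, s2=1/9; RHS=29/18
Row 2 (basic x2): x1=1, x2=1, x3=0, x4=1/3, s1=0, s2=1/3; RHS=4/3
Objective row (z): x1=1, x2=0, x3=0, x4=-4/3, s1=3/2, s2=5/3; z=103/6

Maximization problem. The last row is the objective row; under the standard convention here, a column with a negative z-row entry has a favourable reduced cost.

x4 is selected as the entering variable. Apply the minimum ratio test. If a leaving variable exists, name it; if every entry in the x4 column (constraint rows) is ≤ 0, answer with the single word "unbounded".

Ratios: row 1 (x3): (29/18)/(7/9) = 29/14; row 2 (x2): (4/3)/(1/3) = 4.
Minimum ratio is in the x3 row, so x3 leaves.

x3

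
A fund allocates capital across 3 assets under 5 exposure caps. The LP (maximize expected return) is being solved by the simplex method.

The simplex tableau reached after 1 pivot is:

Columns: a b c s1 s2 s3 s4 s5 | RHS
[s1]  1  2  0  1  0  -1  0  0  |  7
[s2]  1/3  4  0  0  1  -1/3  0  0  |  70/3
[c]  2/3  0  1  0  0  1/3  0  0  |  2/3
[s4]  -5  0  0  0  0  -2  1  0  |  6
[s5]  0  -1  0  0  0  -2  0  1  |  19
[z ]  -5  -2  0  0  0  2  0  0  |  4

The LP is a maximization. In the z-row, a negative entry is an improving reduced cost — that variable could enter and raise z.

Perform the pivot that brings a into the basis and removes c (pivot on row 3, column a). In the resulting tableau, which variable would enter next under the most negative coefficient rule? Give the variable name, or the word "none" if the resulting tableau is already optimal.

Pivot element 2/3. New z-row = old z-row − (-5)·(row 3/(2/3)).
Updated z-row coefficients: a: 0, b: -2, c: 15/2, s1: 0, s2: 0, s3: 9/2, s4: 0, s5: 0.
The most negative is -2 in column b, so b would enter next.

b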